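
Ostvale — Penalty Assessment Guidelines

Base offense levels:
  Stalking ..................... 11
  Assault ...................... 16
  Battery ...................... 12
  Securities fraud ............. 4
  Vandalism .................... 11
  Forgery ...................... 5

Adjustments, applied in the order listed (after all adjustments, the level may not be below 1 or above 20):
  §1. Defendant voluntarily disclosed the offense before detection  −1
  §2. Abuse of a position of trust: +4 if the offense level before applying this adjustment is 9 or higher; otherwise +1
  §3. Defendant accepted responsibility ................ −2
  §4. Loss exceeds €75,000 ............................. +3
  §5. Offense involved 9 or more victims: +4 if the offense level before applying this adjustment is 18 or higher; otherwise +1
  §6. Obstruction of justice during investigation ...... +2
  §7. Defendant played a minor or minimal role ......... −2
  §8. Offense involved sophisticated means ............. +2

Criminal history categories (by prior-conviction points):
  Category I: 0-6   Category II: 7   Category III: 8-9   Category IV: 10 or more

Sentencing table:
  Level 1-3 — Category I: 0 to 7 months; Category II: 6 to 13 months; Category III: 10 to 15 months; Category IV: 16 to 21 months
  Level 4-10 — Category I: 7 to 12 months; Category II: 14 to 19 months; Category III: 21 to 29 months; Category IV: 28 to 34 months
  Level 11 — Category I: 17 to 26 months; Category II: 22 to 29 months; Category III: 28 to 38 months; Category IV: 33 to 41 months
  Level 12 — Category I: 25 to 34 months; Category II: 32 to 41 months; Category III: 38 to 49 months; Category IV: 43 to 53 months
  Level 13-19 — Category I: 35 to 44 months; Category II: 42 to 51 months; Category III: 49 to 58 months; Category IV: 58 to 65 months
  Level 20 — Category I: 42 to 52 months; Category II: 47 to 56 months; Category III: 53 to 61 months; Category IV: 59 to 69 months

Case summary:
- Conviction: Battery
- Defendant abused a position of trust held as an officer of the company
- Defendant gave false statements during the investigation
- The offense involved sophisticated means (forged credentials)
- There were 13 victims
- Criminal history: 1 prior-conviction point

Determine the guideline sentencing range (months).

Base offense level for battery: 12.
§1 does not apply.
§2 applies (level before this adjustment is 12 ≥ 9, so +4): 12 + 4 = 16.
§5 applies (level before this adjustment is 16 < 18, so +1): 16 + 1 = 17.
§6 applies: 17 + 2 = 19.
§8 applies: 19 + 2 = 21.
Level 21 exceeds the maximum of 20; capped at 20.
Final offense level: 20.
Criminal history: 1 prior point → Category I (0-6).
Level 20 falls in the 20 band.
Grid: Level 20 × Category I = 42-52 months.

42-52 months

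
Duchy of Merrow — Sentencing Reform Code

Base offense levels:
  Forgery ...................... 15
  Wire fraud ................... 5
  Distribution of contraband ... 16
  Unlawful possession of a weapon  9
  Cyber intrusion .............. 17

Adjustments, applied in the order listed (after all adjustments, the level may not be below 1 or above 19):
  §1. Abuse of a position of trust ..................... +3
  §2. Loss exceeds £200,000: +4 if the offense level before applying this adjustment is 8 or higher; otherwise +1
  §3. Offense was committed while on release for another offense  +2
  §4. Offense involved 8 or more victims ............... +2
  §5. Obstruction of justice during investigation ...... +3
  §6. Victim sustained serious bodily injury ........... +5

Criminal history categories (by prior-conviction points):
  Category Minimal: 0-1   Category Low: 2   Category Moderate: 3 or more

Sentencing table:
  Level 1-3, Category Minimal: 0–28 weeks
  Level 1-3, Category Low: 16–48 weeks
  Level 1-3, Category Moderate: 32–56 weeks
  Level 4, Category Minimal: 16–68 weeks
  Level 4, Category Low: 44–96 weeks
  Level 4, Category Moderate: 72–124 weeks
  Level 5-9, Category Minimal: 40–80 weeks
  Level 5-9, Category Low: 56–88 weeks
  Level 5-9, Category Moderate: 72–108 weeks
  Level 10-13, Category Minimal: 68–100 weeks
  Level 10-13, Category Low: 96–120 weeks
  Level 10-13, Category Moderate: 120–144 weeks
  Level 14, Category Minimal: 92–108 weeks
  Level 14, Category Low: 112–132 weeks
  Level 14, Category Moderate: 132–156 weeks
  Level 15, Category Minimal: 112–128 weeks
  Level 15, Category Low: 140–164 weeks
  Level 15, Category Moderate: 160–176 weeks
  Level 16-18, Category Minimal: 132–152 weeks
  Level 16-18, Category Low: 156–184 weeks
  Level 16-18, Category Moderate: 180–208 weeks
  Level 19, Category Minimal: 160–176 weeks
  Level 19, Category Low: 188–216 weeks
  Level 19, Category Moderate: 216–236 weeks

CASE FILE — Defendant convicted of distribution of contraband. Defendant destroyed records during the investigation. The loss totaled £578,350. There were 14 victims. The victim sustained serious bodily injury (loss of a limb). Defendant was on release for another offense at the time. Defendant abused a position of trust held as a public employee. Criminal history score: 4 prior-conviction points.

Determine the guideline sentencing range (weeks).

216-236 weeks

Base offense level for distribution of contraband: 16.
§1 applies: 16 + 3 = 19.
§2 applies (level before this adjustment is 19 ≥ 8, so +4): 19 + 4 = 23.
§3 applies: 23 + 2 = 25.
§4 applies: 25 + 2 = 27.
§5 applies: 27 + 3 = 30.
§6 applies: 30 + 5 = 35.
Level 35 exceeds the maximum of 19; capped at 19.
Final offense level: 19.
Criminal history: 4 prior points → Category Moderate (3+).
Level 19 falls in the 19 band.
Grid: Level 19 × Category Moderate = 216-236 weeks.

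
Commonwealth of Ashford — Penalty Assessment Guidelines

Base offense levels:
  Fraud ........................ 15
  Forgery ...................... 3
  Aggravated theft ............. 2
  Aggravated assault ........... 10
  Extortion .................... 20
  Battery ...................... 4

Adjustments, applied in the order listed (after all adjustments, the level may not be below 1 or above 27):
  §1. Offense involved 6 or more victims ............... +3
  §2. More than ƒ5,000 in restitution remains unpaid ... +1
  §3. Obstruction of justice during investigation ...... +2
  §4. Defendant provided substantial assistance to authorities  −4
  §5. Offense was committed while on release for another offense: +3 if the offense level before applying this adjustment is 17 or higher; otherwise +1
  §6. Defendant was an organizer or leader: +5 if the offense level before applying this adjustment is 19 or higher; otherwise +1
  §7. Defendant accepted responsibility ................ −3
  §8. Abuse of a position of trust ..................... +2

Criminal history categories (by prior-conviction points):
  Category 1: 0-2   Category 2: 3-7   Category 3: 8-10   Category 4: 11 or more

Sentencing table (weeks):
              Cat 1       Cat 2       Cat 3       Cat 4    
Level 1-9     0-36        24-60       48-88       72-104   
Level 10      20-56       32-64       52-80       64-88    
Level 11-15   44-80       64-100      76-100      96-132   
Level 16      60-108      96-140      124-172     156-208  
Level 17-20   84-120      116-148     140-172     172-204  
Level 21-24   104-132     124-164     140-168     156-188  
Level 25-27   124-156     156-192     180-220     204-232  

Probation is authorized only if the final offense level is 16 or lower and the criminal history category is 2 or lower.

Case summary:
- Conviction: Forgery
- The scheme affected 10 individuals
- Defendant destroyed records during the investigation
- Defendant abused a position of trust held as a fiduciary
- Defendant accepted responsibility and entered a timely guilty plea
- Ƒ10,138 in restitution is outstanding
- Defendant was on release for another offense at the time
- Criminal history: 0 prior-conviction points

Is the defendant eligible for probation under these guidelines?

Base offense level for forgery: 3.
§1 applies: 3 + 3 = 6.
§2 applies: 6 + 1 = 7.
§3 applies: 7 + 2 = 9.
§4 does not apply.
§5 applies (level before this adjustment is 9 < 17, so +1): 9 + 1 = 10.
§7 applies: 10 − 3 = 7.
§8 applies: 7 + 2 = 9.
Final offense level: 9.
Criminal history: 0 prior points → Category 1 (0-2).
Level 9 falls in the 1-9 band.
Grid: Level 1-9 × Category 1 = 0-36 weeks.
Probation check: level 9 ≤ 16 and category 1 ≤ 2 → eligible.

Yes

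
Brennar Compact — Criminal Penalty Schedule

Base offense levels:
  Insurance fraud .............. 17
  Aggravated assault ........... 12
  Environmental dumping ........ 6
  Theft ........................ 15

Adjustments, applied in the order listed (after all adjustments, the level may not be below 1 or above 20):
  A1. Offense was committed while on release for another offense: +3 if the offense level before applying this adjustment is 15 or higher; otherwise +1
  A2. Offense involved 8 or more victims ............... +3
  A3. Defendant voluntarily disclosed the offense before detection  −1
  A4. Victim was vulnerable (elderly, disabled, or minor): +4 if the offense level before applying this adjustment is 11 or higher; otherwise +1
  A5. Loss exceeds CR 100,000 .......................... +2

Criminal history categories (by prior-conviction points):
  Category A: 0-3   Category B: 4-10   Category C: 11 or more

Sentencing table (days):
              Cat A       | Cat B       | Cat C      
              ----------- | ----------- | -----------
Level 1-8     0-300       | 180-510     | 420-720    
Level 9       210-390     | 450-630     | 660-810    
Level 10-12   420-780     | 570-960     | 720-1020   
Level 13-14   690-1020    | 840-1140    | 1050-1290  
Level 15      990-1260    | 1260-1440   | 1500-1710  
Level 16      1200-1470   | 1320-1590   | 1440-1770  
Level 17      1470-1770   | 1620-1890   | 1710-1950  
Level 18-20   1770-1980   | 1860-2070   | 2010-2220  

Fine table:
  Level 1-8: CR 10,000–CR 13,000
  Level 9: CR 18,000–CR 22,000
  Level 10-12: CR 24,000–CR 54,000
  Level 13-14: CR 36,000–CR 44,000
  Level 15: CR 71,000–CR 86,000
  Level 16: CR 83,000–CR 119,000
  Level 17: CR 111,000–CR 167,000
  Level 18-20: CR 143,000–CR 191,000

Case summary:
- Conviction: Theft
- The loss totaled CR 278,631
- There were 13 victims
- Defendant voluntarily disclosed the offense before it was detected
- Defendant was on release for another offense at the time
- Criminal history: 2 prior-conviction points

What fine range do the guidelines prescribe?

CR 143,000–CR 191,000

Base offense level for theft: 15.
A1 applies (level before this adjustment is 15 ≥ 15, so +3): 15 + 3 = 18.
A2 applies: 18 + 3 = 21.
A3 applies: 21 − 1 = 20.
A5 applies: 20 + 2 = 22.
Level 22 exceeds the maximum of 20; capped at 20.
Final offense level: 20.
Level 20 falls in the 18-20 band.
Fine table: Level 18-20 → CR 143,000–CR 191,000.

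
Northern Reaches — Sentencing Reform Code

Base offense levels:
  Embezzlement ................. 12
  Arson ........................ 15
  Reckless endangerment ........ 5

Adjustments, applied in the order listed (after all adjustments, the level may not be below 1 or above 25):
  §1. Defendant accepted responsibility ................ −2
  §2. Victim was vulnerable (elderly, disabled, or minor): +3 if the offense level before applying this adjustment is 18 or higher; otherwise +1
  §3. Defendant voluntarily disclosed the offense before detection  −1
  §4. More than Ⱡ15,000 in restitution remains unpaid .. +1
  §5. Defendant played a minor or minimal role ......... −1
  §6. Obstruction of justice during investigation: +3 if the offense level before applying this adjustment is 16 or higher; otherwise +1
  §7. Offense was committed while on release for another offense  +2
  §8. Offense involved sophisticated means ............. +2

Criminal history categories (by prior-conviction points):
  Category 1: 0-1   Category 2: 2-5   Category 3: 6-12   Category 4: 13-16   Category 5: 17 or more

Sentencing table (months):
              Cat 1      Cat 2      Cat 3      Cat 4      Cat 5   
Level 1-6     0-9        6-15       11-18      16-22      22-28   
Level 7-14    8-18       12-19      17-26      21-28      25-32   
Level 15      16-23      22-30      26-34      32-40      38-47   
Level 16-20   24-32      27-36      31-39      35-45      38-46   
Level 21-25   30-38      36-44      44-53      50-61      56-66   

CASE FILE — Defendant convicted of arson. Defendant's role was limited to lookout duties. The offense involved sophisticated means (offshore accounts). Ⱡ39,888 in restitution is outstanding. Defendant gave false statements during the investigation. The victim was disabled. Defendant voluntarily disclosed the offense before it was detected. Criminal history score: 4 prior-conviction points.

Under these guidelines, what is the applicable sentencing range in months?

Base offense level for arson: 15.
§1 does not apply.
§2 applies (level before this adjustment is 15 < 18, so +1): 15 + 1 = 16.
§3 applies: 16 − 1 = 15.
§4 applies: 15 + 1 = 16.
§5 applies: 16 − 1 = 15.
§6 applies (level before this adjustment is 15 < 16, so +1): 15 + 1 = 16.
§7 does not apply.
§8 applies: 16 + 2 = 18.
Final offense level: 18.
Criminal history: 4 prior points → Category 2 (2-5).
Level 18 falls in the 16-20 band.
Grid: Level 16-20 × Category 2 = 27-36 months.

27-36 months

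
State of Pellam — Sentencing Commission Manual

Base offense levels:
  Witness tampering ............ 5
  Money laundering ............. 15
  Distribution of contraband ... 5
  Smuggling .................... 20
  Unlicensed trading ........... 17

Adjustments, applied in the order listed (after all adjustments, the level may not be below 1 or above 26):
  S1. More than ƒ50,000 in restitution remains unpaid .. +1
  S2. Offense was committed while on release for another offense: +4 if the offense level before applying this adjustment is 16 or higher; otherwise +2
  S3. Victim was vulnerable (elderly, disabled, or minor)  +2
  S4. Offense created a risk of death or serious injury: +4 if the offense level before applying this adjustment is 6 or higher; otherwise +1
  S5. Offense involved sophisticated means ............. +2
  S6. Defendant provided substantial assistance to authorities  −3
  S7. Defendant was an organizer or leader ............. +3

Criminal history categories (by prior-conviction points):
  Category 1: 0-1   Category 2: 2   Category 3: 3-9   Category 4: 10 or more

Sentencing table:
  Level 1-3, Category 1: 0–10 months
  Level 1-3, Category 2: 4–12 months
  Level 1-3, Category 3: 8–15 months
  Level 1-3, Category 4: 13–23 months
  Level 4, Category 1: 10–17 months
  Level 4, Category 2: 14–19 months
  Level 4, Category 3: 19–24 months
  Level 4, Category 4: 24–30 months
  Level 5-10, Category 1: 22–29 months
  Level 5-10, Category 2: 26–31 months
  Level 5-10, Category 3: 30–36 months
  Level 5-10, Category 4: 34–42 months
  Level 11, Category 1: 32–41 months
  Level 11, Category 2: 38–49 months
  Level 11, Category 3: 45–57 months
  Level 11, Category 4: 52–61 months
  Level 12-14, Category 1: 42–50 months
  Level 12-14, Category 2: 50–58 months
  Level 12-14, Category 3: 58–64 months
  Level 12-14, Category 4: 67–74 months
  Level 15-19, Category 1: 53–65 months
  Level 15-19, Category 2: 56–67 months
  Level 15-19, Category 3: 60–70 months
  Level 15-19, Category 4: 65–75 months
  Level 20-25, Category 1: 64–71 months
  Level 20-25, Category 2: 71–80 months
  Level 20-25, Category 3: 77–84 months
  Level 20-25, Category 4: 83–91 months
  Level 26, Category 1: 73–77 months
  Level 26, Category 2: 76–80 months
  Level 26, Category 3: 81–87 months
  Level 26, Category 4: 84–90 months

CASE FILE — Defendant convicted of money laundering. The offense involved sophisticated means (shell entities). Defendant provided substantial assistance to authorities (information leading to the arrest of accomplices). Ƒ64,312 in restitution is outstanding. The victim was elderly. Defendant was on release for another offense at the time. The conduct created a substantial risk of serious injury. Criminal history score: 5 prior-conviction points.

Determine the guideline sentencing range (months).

77-84 months

Base offense level for money laundering: 15.
S1 applies: 15 + 1 = 16.
S2 applies (level before this adjustment is 16 ≥ 16, so +4): 16 + 4 = 20.
S3 applies: 20 + 2 = 22.
S4 applies (level before this adjustment is 22 ≥ 6, so +4): 22 + 4 = 26.
S5 applies: 26 + 2 = 28.
S6 applies: 28 − 3 = 25.
Final offense level: 25.
Criminal history: 5 prior points → Category 3 (3-9).
Level 25 falls in the 20-25 band.
Grid: Level 20-25 × Category 3 = 77-84 months.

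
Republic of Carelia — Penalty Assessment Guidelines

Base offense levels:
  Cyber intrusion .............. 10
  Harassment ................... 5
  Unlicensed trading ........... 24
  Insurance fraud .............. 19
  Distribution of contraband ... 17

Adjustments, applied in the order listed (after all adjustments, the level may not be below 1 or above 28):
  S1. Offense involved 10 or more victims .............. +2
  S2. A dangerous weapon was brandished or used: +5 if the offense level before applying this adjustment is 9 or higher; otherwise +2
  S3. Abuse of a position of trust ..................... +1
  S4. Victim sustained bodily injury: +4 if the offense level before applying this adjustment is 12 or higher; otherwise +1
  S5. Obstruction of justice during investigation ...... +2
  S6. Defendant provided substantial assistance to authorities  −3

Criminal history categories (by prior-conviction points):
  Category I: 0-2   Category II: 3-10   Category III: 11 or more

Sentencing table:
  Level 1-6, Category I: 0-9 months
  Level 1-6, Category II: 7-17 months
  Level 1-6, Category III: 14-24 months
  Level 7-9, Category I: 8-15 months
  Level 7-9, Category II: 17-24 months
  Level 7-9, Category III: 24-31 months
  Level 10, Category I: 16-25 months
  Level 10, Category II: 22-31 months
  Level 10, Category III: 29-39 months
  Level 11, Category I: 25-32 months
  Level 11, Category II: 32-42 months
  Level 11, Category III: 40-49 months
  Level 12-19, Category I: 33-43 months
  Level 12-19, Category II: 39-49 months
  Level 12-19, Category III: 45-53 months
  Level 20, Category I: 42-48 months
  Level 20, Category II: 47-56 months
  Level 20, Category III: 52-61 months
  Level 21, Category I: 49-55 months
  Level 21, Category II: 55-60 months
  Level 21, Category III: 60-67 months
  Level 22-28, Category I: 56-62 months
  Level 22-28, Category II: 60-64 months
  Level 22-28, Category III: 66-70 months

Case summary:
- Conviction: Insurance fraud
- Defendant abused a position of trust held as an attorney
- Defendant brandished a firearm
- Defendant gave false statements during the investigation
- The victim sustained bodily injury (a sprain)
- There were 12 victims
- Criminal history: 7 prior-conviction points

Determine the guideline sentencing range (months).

Base offense level for insurance fraud: 19.
S1 applies: 19 + 2 = 21.
S2 applies (level before this adjustment is 21 ≥ 9, so +5): 21 + 5 = 26.
S3 applies: 26 + 1 = 27.
S4 applies (level before this adjustment is 27 ≥ 12, so +4): 27 + 4 = 31.
S5 applies: 31 + 2 = 33.
S6 does not apply.
Level 33 exceeds the maximum of 28; capped at 28.
Final offense level: 28.
Criminal history: 7 prior points → Category II (3-10).
Level 28 falls in the 22-28 band.
Grid: Level 22-28 × Category II = 60-64 months.

60-64 months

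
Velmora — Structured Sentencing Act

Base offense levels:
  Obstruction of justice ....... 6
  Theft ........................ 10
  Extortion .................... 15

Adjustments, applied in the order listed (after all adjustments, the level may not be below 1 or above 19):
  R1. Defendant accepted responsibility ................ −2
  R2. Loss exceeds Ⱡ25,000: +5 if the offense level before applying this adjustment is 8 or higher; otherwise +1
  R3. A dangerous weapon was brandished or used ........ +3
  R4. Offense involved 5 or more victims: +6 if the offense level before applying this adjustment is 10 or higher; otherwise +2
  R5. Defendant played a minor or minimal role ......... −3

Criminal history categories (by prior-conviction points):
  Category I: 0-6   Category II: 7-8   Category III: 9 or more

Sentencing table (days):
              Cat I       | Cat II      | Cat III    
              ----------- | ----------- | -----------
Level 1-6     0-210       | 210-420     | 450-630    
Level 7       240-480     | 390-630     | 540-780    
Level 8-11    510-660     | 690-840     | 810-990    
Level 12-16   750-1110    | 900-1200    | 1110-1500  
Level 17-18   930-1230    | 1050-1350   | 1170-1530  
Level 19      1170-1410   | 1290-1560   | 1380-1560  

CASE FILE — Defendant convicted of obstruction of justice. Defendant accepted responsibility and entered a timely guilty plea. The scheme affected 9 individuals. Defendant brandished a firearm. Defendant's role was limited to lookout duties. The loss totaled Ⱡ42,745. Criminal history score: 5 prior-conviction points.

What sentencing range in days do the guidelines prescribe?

Base offense level for obstruction of justice: 6.
R1 applies: 6 − 2 = 4.
R2 applies (level before this adjustment is 4 < 8, so +1): 4 + 1 = 5.
R3 applies: 5 + 3 = 8.
R4 applies (level before this adjustment is 8 < 10, so +2): 8 + 2 = 10.
R5 applies: 10 − 3 = 7.
Final offense level: 7.
Criminal history: 5 prior points → Category I (0-6).
Level 7 falls in the 7 band.
Grid: Level 7 × Category I = 240-480 days.

240-480 days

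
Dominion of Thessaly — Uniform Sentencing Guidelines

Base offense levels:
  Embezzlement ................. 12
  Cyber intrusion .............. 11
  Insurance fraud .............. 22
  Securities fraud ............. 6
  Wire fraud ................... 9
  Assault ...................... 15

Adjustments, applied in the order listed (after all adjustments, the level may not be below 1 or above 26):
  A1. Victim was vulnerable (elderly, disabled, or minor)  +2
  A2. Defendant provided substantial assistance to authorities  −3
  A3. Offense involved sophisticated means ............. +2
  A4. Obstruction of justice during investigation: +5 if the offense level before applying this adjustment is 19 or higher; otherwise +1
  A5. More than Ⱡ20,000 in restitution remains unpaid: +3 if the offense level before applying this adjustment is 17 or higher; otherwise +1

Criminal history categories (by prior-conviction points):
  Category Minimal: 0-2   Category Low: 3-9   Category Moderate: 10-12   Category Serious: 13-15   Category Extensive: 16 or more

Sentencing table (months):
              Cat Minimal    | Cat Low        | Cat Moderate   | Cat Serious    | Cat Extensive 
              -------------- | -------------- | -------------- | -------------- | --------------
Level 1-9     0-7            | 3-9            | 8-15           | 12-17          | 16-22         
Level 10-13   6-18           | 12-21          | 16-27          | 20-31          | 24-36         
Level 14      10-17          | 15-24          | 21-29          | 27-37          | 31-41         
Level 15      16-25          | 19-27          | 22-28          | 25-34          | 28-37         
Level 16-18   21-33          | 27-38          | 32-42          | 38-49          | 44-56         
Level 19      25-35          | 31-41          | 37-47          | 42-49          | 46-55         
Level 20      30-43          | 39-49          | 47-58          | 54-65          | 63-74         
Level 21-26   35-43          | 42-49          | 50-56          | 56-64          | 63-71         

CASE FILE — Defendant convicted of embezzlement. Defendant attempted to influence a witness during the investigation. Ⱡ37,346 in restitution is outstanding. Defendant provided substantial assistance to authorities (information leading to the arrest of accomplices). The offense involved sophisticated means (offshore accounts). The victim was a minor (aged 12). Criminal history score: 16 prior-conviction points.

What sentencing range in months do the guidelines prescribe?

Base offense level for embezzlement: 12.
A1 applies: 12 + 2 = 14.
A2 applies: 14 − 3 = 11.
A3 applies: 11 + 2 = 13.
A4 applies (level before this adjustment is 13 < 19, so +1): 13 + 1 = 14.
A5 applies (level before this adjustment is 14 < 17, so +1): 14 + 1 = 15.
Final offense level: 15.
Criminal history: 16 prior points → Category Extensive (16+).
Level 15 falls in the 15 band.
Grid: Level 15 × Category Extensive = 28-37 months.

28-37 months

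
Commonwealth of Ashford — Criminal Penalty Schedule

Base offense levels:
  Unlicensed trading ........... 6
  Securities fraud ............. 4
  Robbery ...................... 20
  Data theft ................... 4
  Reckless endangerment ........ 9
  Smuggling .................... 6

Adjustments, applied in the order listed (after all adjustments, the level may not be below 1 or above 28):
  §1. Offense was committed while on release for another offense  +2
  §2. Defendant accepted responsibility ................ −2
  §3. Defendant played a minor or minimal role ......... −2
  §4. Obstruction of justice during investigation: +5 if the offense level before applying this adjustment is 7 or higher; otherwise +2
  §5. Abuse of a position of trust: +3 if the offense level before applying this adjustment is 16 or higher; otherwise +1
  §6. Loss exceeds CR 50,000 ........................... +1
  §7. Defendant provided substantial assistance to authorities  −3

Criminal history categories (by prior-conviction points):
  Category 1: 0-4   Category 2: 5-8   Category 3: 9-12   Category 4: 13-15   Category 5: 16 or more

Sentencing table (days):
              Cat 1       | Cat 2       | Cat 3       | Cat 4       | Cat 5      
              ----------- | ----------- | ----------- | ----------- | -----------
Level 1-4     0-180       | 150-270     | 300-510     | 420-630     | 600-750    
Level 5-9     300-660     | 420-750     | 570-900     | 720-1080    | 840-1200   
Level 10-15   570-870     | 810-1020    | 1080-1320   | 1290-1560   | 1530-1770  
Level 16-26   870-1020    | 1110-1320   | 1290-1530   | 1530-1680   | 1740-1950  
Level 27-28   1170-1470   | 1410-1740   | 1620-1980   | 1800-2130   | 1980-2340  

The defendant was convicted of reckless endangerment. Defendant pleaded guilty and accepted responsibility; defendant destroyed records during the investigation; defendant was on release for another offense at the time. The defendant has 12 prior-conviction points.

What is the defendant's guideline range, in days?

1080-1320 days

Base offense level for reckless endangerment: 9.
§1 applies: 9 + 2 = 11.
§2 applies: 11 − 2 = 9.
§3 does not apply.
§4 applies (level before this adjustment is 9 ≥ 7, so +5): 9 + 5 = 14.
§6 does not apply.
§7 does not apply.
Final offense level: 14.
Criminal history: 12 prior points → Category 3 (9-12).
Level 14 falls in the 10-15 band.
Grid: Level 10-15 × Category 3 = 1080-1320 days.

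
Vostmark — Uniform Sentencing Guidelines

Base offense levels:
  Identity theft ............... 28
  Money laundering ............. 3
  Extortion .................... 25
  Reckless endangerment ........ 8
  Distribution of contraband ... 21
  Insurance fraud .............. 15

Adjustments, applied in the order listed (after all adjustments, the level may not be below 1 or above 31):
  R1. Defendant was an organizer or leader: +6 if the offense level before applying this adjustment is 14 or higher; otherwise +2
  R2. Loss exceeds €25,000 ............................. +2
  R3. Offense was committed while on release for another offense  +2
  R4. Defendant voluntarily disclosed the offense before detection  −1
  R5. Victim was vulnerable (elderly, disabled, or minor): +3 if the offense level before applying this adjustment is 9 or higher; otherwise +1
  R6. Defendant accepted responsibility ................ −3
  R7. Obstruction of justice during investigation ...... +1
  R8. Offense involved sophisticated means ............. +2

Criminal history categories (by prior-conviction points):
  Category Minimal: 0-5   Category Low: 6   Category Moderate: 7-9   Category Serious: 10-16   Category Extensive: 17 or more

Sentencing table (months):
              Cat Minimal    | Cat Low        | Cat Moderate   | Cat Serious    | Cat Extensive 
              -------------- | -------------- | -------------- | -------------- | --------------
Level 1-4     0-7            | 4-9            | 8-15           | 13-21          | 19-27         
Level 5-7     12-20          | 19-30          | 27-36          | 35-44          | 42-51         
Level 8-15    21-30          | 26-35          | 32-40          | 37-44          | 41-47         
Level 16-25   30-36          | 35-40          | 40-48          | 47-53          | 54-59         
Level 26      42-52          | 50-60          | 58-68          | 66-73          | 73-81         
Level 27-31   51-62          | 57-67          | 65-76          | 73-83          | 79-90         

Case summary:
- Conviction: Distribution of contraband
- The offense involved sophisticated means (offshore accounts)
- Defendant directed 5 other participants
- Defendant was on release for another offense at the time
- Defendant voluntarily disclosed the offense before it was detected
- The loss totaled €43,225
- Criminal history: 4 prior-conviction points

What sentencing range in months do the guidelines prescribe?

Base offense level for distribution of contraband: 21.
R1 applies (level before this adjustment is 21 ≥ 14, so +6): 21 + 6 = 27.
R2 applies: 27 + 2 = 29.
R3 applies: 29 + 2 = 31.
R4 applies: 31 − 1 = 30.
R8 applies: 30 + 2 = 32.
Level 32 exceeds the maximum of 31; capped at 31.
Final offense level: 31.
Criminal history: 4 prior points → Category Minimal (0-5).
Level 31 falls in the 27-31 band.
Grid: Level 27-31 × Category Minimal = 51-62 months.

51-62 months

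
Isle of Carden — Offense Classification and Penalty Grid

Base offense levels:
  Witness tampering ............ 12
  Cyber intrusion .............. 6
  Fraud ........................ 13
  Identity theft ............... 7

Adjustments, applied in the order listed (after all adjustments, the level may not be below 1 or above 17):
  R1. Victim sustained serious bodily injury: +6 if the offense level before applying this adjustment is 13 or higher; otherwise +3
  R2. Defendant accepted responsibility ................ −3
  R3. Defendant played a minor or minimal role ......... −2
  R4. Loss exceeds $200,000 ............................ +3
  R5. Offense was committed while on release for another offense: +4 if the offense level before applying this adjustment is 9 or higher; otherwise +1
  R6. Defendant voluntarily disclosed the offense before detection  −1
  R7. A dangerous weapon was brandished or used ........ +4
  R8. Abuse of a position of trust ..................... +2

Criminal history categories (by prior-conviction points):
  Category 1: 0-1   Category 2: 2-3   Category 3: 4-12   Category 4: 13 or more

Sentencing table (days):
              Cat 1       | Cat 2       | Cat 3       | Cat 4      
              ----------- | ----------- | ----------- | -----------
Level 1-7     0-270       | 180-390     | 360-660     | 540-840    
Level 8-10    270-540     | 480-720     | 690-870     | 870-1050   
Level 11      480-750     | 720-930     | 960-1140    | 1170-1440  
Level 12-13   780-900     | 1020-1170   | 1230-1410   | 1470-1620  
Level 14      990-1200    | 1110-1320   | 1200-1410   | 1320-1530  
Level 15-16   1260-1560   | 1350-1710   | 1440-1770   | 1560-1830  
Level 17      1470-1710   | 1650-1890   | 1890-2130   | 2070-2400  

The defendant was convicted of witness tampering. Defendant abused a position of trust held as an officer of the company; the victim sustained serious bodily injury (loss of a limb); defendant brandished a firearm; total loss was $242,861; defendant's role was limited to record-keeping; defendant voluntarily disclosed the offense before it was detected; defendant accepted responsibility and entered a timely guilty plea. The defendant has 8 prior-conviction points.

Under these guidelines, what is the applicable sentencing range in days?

Base offense level for witness tampering: 12.
R1 applies (level before this adjustment is 12 < 13, so +3): 12 + 3 = 15.
R2 applies: 15 − 3 = 12.
R3 applies: 12 − 2 = 10.
R4 applies: 10 + 3 = 13.
R6 applies: 13 − 1 = 12.
R7 applies: 12 + 4 = 16.
R8 applies: 16 + 2 = 18.
Level 18 exceeds the maximum of 17; capped at 17.
Final offense level: 17.
Criminal history: 8 prior points → Category 3 (4-12).
Level 17 falls in the 17 band.
Grid: Level 17 × Category 3 = 1890-2130 days.

1890-2130 days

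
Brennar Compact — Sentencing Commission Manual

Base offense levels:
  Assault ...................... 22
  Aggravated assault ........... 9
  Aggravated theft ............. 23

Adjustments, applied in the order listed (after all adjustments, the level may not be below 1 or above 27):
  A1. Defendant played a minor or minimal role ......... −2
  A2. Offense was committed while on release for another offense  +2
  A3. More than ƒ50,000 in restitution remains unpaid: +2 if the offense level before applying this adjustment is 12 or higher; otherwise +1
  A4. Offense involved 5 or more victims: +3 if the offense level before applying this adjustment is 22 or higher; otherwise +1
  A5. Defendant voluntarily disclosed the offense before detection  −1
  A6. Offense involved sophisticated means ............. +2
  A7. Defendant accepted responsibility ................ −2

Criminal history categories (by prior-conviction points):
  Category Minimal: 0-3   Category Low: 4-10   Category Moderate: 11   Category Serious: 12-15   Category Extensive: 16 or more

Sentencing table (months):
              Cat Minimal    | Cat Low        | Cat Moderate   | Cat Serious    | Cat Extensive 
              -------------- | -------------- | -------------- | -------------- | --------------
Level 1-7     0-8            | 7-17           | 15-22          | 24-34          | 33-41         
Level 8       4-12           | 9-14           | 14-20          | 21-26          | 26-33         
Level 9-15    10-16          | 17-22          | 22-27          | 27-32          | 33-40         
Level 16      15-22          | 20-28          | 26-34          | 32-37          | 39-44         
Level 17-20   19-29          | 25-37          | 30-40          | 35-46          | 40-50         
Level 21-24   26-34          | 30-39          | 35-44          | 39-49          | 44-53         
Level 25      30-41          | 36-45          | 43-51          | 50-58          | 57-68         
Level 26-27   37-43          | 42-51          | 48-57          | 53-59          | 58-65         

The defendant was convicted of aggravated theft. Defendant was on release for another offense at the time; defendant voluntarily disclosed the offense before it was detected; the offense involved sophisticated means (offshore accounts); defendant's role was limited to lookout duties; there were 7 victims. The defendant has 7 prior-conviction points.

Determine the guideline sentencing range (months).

42-51 months

Base offense level for aggravated theft: 23.
A1 applies: 23 − 2 = 21.
A2 applies: 21 + 2 = 23.
A3 does not apply.
A4 applies (level before this adjustment is 23 ≥ 22, so +3): 23 + 3 = 26.
A5 applies: 26 − 1 = 25.
A6 applies: 25 + 2 = 27.
A7 does not apply.
Final offense level: 27.
Criminal history: 7 prior points → Category Low (4-10).
Level 27 falls in the 26-27 band.
Grid: Level 26-27 × Category Low = 42-51 months.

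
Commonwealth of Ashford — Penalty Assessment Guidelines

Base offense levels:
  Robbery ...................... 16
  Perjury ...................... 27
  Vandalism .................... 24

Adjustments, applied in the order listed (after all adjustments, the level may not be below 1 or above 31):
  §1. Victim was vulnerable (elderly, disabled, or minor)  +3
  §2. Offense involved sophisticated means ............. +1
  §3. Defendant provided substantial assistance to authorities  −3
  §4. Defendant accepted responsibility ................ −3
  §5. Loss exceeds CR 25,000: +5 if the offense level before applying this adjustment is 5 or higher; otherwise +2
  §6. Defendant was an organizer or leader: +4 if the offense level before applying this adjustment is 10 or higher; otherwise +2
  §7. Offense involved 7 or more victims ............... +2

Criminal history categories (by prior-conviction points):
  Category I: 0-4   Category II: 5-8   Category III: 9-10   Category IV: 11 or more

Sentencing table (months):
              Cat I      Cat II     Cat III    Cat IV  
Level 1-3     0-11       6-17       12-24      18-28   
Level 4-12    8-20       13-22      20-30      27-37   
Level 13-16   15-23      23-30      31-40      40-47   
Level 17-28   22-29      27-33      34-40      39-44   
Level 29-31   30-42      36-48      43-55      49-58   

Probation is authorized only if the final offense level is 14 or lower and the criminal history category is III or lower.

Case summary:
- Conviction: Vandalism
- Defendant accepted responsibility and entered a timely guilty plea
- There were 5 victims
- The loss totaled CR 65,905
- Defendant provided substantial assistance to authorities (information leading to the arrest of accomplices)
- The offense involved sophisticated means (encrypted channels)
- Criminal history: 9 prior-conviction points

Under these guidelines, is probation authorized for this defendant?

Base offense level for vandalism: 24.
§1 does not apply.
§2 applies: 24 + 1 = 25.
§3 applies: 25 − 3 = 22.
§4 applies: 22 − 3 = 19.
§5 applies (level before this adjustment is 19 ≥ 5, so +5): 19 + 5 = 24.
§7 does not apply.
Final offense level: 24.
Criminal history: 9 prior points → Category III (9-10).
Level 24 falls in the 17-28 band.
Grid: Level 17-28 × Category III = 34-40 months.
Probation check: level 24 > 14 and category III ≤ III → not eligible.

No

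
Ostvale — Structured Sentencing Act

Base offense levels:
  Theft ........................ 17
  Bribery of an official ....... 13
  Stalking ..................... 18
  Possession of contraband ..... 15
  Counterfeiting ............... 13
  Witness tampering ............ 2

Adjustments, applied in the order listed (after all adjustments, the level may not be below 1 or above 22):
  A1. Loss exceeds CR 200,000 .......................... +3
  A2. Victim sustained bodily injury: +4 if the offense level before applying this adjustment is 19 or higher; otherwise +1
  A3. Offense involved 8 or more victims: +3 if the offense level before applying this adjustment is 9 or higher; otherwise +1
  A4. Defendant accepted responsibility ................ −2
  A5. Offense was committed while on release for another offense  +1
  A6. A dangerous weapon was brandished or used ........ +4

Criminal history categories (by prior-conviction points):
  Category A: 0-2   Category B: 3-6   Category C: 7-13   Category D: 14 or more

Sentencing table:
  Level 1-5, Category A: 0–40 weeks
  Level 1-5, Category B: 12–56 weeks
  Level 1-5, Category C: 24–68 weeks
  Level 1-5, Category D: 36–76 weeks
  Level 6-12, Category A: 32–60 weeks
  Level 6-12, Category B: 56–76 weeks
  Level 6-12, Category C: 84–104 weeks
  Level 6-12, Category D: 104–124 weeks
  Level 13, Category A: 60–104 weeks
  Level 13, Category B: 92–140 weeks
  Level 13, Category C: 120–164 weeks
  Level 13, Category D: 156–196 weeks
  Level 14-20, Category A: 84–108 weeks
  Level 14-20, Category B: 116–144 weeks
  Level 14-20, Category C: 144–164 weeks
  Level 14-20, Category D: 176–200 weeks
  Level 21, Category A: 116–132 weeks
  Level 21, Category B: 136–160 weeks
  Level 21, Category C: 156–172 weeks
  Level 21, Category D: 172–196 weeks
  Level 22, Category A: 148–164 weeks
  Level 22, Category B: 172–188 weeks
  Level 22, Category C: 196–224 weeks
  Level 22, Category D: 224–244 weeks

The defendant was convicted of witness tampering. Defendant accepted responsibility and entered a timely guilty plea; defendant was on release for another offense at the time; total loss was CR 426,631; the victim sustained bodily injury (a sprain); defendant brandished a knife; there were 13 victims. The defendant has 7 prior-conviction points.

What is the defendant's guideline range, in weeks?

Base offense level for witness tampering: 2.
A1 applies: 2 + 3 = 5.
A2 applies (level before this adjustment is 5 < 19, so +1): 5 + 1 = 6.
A3 applies (level before this adjustment is 6 < 9, so +1): 6 + 1 = 7.
A4 applies: 7 − 2 = 5.
A5 applies: 5 + 1 = 6.
A6 applies: 6 + 4 = 10.
Final offense level: 10.
Criminal history: 7 prior points → Category C (7-13).
Level 10 falls in the 6-12 band.
Grid: Level 6-12 × Category C = 84-104 weeks.

84-104 weeks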